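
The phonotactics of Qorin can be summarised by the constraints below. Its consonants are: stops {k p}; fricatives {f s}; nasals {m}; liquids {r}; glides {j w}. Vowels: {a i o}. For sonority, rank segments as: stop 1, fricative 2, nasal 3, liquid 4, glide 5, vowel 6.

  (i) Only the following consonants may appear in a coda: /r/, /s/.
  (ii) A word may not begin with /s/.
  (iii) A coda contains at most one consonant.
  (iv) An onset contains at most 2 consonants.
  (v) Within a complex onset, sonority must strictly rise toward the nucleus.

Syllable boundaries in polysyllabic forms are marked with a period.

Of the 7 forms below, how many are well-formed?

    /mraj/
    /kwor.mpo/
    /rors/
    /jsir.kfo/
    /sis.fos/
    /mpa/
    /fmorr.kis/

/mraj/ — violates constraint (i): syllable 1 coda contains /j/, which is not a licensed coda consonant → ill-formed
/kwor.mpo/ — violates constraint (v): syllable 2 onset /mp/: /m/ (nasal, 3) → /p/ (stop, 1) does not rise → ill-formed
/rors/ — violates constraint (iii): syllable 1 coda /rs/ has 2 consonants (> 1) → ill-formed
/jsir.kfo/ — violates constraint (v): syllable 1 onset /js/: /j/ (glide, 5) → /s/ (fricative, 2) does not rise → ill-formed
/sis.fos/ — violates constraint (ii): word begins with /s/ → ill-formed
/mpa/ — violates constraint (v): syllable 1 onset /mp/: /m/ (nasal, 3) → /p/ (stop, 1) does not rise → ill-formed
/fmorr.kis/ — violates constraint (iii): syllable 1 coda /rr/ has 2 consonants (> 1) → ill-formed
No form is well-formed → 0.

0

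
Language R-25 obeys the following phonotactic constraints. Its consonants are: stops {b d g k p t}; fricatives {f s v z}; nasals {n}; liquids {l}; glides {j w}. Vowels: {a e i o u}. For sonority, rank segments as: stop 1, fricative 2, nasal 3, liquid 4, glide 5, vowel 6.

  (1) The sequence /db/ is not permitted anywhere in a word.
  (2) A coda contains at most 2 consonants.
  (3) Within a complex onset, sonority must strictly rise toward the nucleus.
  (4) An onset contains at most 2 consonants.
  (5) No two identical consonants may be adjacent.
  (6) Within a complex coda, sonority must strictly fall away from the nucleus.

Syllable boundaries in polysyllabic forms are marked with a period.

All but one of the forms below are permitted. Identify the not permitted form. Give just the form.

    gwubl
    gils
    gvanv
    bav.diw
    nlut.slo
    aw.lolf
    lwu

gwubl — violates constraint 6: syllable 1 coda /bl/: /b/ (stop, 1) → /l/ (liquid, 4) does not fall → not permitted
gils — σ1 onset /g/, coda /ls/ (4→2 falls) ok → permitted
gvanv — σ1 onset /gv/ (1→2 rises), coda /nv/ (3→2 falls) ok → permitted
bav.diw — σ1 onset /b/, coda /v/ ok; σ2 onset /d/, coda /w/ ok → permitted
nlut.slo — σ1 onset /nl/ (3→4 rises), coda /t/ ok; σ2 onset /sl/ (2→4 rises), coda /∅/ ok → permitted
aw.lolf — σ1 onset /∅/, coda /w/ ok; σ2 onset /l/, coda /lf/ (4→2 falls) ok → permitted
lwu — σ1 onset /lw/ (4→5 rises), coda /∅/ ok → permitted

gwubl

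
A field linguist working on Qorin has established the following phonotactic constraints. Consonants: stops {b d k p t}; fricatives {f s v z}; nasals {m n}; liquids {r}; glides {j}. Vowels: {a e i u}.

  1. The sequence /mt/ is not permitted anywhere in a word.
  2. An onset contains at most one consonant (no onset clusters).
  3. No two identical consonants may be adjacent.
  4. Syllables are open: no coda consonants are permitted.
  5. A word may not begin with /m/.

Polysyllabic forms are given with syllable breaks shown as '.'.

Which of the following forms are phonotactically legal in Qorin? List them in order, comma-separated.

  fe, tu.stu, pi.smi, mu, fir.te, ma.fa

fe

fe — σ1 onset /f/, coda /∅/ ok → phonotactically legal
tu.stu — violates constraint 2: syllable 2 onset /st/ has 2 consonants (> 1) → phonotactically illegal
pi.smi — violates constraint 2: syllable 2 onset /sm/ has 2 consonants (> 1) → phonotactically illegal
mu — violates constraint 5: word begins with /m/ → phonotactically illegal
fir.te — violates constraint 4: syllable 1 coda /r/ has 1 consonant (> 0) → phonotactically illegal
ma.fa — violates constraint 5: word begins with /m/ → phonotactically illegal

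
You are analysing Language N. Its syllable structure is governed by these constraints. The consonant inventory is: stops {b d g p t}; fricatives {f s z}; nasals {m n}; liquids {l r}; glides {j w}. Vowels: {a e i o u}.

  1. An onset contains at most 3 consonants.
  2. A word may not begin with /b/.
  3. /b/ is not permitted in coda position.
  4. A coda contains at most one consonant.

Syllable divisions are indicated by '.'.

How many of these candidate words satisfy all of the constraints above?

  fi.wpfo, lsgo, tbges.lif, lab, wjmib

fi.wpfo — σ1 onset /f/, coda /∅/ ok; σ2 onset /wpf/ (3C), coda /∅/ ok → permitted
lsgo — σ1 onset /lsg/ (3C), coda /∅/ ok → permitted
tbges.lif — σ1 onset /tbg/ (3C), coda /s/ ok; σ2 onset /l/, coda /f/ ok → permitted
lab — violates constraint 3: syllable 1 coda contains /b/ → not permitted
wjmib — violates constraint 3: syllable 1 coda contains /b/ → not permitted
Permitted: fi.wpfo, lsgo, tbges.lif → 3.

3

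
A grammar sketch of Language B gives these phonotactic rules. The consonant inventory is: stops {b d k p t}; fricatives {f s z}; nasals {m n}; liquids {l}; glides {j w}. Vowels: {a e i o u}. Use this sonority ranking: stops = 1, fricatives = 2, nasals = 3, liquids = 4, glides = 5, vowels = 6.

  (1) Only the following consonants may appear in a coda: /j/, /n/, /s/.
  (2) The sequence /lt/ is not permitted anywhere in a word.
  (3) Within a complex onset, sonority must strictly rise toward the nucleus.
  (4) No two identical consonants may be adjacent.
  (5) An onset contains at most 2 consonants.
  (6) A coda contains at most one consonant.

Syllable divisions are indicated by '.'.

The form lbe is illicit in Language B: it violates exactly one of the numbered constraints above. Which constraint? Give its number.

3

lbe: syllable 1 onset /lb/: /l/ (liquid, 4) → /b/ (stop, 1) does not rise.
This is a violation of constraint 3: "Within a complex onset, sonority must strictly rise toward the nucleus."
The remaining constraints (1, 2, 4, 5, 6) are satisfied.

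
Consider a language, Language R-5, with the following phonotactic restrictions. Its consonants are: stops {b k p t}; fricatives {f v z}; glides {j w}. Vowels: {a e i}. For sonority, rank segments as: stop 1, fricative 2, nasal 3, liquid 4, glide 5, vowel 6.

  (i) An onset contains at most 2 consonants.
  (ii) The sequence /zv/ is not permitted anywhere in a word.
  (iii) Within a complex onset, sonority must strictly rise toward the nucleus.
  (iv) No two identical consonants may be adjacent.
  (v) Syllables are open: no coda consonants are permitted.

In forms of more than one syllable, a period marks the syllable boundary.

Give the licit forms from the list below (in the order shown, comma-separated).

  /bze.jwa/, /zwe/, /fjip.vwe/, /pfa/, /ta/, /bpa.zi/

/zwe/, /pfa/, /ta/

/bze.jwa/ — violates constraint (iii): syllable 2 onset /jw/: /j/ (glide, 5) → /w/ (glide, 5) does not rise → illicit
/zwe/ — σ1 onset /zw/ (2→5 rises), coda /∅/ ok → licit
/fjip.vwe/ — violates constraint (v): syllable 1 coda /p/ has 1 consonant (> 0) → illicit
/pfa/ — σ1 onset /pf/ (1→2 rises), coda /∅/ ok → licit
/ta/ — σ1 onset /t/, coda /∅/ ok → licit
/bpa.zi/ — violates constraint (iii): syllable 1 onset /bp/: /b/ (stop, 1) → /p/ (stop, 1) does not rise → illicit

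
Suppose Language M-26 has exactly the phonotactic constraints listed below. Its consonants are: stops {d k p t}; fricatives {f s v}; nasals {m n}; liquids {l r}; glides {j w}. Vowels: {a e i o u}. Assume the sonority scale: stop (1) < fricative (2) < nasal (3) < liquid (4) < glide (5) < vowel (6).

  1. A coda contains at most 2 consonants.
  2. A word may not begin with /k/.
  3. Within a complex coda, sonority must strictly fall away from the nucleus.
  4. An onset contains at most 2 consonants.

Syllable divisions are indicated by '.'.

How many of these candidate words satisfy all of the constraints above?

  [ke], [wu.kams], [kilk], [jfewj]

[ke] — violates constraint 2: word begins with /k/ → illicit
[wu.kams] — σ1 onset /w/, coda /∅/ ok; σ2 onset /k/, coda /ms/ (3→2 falls) ok → licit
[kilk] — violates constraint 2: word begins with /k/ → illicit
[jfewj] — violates constraint 3: syllable 1 coda /wj/: /w/ (glide, 5) → /j/ (glide, 5) does not fall → illicit
Licit: [wu.kams] → 1.

1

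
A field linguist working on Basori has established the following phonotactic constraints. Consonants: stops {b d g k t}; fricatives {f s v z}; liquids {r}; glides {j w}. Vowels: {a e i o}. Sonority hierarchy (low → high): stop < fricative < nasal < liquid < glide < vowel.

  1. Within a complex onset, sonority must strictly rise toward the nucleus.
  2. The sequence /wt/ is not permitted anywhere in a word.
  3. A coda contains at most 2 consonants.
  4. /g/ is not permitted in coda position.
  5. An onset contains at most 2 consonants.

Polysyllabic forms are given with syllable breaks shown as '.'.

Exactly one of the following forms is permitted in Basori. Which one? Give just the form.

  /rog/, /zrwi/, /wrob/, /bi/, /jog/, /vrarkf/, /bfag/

/rog/ — violates constraint 4: syllable 1 coda contains /g/ → not permitted
/zrwi/ — violates constraint 5: syllable 1 onset /zrw/ has 3 consonants (> 2) → not permitted
/wrob/ — violates constraint 1: syllable 1 onset /wr/: /w/ (glide, 5) → /r/ (liquid, 4) does not rise → not permitted
/bi/ — σ1 onset /b/, coda /∅/ ok → permitted
/jog/ — violates constraint 4: syllable 1 coda contains /g/ → not permitted
/vrarkf/ — violates constraint 3: syllable 1 coda /rkf/ has 3 consonants (> 2) → not permitted
/bfag/ — violates constraint 4: syllable 1 coda contains /g/ → not permitted

/bi/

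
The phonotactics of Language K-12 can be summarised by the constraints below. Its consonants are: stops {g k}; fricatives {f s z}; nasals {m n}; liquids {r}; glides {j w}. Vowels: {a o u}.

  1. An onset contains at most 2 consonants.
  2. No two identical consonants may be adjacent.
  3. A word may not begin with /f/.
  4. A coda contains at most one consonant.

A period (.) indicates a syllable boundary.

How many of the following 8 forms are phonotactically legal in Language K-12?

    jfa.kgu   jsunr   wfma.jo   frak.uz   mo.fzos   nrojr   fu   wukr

jfa.kgu — σ1 onset /jf/ (2C), coda /∅/ ok; σ2 onset /kg/ (2C), coda /∅/ ok → phonotactically legal
jsunr — violates constraint 4: syllable 1 coda /nr/ has 2 consonants (> 1) → phonotactically illegal
wfma.jo — violates constraint 1: syllable 1 onset /wfm/ has 3 consonants (> 2) → phonotactically illegal
frak.uz — violates constraint 3: word begins with /f/ → phonotactically illegal
mo.fzos — σ1 onset /m/, coda /∅/ ok; σ2 onset /fz/ (2C), coda /s/ ok → phonotactically legal
nrojr — violates constraint 4: syllable 1 coda /jr/ has 2 consonants (> 1) → phonotactically illegal
fu — violates constraint 3: word begins with /f/ → phonotactically illegal
wukr — violates constraint 4: syllable 1 coda /kr/ has 2 consonants (> 1) → phonotactically illegal
Phonotactically legal: jfa.kgu, mo.fzos → 2.

2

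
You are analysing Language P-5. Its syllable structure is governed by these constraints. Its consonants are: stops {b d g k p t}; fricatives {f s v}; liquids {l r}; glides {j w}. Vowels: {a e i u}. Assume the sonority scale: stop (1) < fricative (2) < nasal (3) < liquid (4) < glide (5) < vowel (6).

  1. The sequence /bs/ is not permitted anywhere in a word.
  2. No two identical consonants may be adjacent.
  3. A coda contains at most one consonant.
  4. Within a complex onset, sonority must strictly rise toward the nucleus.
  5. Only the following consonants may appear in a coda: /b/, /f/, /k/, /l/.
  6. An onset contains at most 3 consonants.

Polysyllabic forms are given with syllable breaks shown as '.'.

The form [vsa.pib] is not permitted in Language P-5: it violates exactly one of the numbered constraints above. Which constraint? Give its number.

4

[vsa.pib]: syllable 1 onset /vs/: /v/ (fricative, 2) → /s/ (fricative, 2) does not rise.
This is a violation of constraint 4: "Within a complex onset, sonority must strictly rise toward the nucleus."
The remaining constraints (1, 2, 3, 5, 6) are satisfied.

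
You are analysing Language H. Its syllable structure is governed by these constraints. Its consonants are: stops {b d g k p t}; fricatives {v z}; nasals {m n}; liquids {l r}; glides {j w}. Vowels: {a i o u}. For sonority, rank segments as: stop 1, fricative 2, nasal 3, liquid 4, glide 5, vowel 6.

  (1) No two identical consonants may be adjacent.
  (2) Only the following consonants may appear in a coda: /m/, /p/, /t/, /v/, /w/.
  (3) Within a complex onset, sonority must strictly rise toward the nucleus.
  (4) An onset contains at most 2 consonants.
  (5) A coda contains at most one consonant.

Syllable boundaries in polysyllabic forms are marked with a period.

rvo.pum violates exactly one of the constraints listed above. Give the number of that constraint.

3

rvo.pum: syllable 1 onset /rv/: /r/ (liquid, 4) → /v/ (fricative, 2) does not rise.
This is a violation of constraint 3: "Within a complex onset, sonority must strictly rise toward the nucleus."
The remaining constraints (1, 2, 4, 5) are satisfied.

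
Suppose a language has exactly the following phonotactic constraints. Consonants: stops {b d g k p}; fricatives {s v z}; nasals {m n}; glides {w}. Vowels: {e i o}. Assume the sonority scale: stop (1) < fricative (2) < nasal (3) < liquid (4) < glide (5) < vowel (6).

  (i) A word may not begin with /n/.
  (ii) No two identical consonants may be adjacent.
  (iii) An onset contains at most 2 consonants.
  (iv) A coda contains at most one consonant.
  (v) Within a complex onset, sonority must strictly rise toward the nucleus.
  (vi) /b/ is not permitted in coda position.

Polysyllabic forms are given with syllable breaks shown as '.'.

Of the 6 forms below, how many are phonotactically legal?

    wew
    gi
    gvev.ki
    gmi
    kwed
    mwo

6

wew — σ1 onset /w/, coda /w/ ok → phonotactically legal
gi — σ1 onset /g/, coda /∅/ ok → phonotactically legal
gvev.ki — σ1 onset /gv/ (1→2 rises), coda /v/ ok; σ2 onset /k/, coda /∅/ ok → phonotactically legal
gmi — σ1 onset /gm/ (1→3 rises), coda /∅/ ok → phonotactically legal
kwed — σ1 onset /kw/ (1→5 rises), coda /d/ ok → phonotactically legal
mwo — σ1 onset /mw/ (3→5 rises), coda /∅/ ok → phonotactically legal
Phonotactically legal: wew, gi, gvev.ki, gmi, kwed, mwo → 6.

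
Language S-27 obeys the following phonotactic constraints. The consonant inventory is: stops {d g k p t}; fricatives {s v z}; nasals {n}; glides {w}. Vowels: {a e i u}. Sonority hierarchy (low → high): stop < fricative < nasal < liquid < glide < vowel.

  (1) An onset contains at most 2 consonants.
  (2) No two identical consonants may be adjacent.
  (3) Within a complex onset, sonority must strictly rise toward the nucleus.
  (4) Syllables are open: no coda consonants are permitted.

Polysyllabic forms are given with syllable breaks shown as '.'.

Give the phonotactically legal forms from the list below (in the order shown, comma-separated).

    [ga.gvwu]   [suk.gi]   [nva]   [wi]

[wi]

[ga.gvwu] — violates constraint 1: syllable 2 onset /gvw/ has 3 consonants (> 2) → phonotactically illegal
[suk.gi] — violates constraint 4: syllable 1 coda /k/ has 1 consonant (> 0) → phonotactically illegal
[nva] — violates constraint 3: syllable 1 onset /nv/: /n/ (nasal, 3) → /v/ (fricative, 2) does not rise → phonotactically illegal
[wi] — σ1 onset /w/, coda /∅/ ok → phonotactically legal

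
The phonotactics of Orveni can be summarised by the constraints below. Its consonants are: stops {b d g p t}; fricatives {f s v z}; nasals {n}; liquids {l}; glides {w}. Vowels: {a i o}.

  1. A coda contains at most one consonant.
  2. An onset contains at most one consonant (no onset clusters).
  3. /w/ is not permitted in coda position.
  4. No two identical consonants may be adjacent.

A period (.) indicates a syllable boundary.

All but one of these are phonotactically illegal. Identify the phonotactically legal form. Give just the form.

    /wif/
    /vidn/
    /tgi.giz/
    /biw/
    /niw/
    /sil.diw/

/wif/ — σ1 onset /w/, coda /f/ ok → phonotactically legal
/vidn/ — violates constraint 1: syllable 1 coda /dn/ has 2 consonants (> 1) → phonotactically illegal
/tgi.giz/ — violates constraint 2: syllable 1 onset /tg/ has 2 consonants (> 1) → phonotactically illegal
/biw/ — violates constraint 3: syllable 1 coda contains /w/ → phonotactically illegal
/niw/ — violates constraint 3: syllable 1 coda contains /w/ → phonotactically illegal
/sil.diw/ — violates constraint 3: syllable 2 coda contains /w/ → phonotactically illegal

/wif/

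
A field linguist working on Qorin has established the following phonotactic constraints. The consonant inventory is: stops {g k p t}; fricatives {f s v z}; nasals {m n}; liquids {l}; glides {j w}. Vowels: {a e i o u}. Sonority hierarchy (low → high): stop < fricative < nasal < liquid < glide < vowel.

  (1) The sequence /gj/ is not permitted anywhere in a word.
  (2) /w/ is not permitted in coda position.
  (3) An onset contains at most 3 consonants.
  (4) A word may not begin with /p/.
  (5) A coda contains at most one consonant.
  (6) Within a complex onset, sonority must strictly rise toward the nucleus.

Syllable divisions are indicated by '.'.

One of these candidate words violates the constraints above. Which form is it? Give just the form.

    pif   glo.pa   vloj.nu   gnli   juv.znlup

pif — violates constraint 4: word begins with /p/ → ill-formed
glo.pa — σ1 onset /gl/ (1→4 rises), coda /∅/ ok; σ2 onset /p/, coda /∅/ ok → well-formed
vloj.nu — σ1 onset /vl/ (2→4 rises), coda /j/ ok; σ2 onset /n/, coda /∅/ ok → well-formed
gnli — σ1 onset /gnl/ (1→3→4 rises), coda /∅/ ok → well-formed
juv.znlup — σ1 onset /j/, coda /v/ ok; σ2 onset /znl/ (2→3→4 rises), coda /p/ ok → well-formed

pif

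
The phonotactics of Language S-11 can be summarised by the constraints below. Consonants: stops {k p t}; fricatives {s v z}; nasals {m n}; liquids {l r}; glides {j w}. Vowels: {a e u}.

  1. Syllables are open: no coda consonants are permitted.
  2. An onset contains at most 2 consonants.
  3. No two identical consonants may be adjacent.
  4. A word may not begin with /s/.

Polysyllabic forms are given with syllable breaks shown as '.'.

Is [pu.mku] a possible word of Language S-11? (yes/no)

yes

[pu.mku] — σ1 onset /p/, coda /∅/ ok; σ2 onset /mk/ (2C), coda /∅/ ok → well-formed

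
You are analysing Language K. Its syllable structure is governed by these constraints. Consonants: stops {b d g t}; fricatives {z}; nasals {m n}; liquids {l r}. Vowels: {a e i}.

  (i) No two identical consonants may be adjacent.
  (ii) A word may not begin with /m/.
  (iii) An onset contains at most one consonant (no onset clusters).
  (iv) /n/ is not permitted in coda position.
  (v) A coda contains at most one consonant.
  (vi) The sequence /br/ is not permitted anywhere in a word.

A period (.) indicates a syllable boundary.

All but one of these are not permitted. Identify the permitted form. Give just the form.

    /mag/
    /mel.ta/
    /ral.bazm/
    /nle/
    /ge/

/mag/ — violates constraint (ii): word begins with /m/ → not permitted
/mel.ta/ — violates constraint (ii): word begins with /m/ → not permitted
/ral.bazm/ — violates constraint (v): syllable 2 coda /zm/ has 2 consonants (> 1) → not permitted
/nle/ — violates constraint (iii): syllable 1 onset /nl/ has 2 consonants (> 1) → not permitted
/ge/ — σ1 onset /g/, coda /∅/ ok → permitted

/ge/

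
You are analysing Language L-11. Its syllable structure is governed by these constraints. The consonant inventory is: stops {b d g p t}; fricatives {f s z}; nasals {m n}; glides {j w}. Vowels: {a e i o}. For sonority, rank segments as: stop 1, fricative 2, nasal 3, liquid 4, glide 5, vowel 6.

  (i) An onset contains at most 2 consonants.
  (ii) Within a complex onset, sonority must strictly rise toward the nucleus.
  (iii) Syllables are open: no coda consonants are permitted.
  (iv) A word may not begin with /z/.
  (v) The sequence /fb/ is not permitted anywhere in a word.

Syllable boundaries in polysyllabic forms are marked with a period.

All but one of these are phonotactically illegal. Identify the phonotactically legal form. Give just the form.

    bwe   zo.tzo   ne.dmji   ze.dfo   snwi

bwe

bwe — σ1 onset /bw/ (1→5 rises), coda /∅/ ok → phonotactically legal
zo.tzo — violates constraint (iv): word begins with /z/ → phonotactically illegal
ne.dmji — violates constraint (i): syllable 2 onset /dmj/ has 3 consonants (> 2) → phonotactically illegal
ze.dfo — violates constraint (iv): word begins with /z/ → phonotactically illegal
snwi — violates constraint (i): syllable 1 onset /snw/ has 3 consonants (> 2) → phonotactically illegal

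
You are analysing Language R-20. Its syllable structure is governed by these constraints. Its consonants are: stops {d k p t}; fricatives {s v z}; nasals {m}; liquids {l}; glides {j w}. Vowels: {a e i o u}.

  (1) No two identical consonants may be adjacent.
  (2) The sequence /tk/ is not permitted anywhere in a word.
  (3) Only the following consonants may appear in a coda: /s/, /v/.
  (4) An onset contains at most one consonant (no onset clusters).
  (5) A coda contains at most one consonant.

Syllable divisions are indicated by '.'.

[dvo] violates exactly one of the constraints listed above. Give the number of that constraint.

4

[dvo]: syllable 1 onset /dv/ has 2 consonants (> 1).
This is a violation of constraint 4: "An onset contains at most one consonant (no onset clusters)."
The remaining constraints (1, 2, 3, 5) are satisfied.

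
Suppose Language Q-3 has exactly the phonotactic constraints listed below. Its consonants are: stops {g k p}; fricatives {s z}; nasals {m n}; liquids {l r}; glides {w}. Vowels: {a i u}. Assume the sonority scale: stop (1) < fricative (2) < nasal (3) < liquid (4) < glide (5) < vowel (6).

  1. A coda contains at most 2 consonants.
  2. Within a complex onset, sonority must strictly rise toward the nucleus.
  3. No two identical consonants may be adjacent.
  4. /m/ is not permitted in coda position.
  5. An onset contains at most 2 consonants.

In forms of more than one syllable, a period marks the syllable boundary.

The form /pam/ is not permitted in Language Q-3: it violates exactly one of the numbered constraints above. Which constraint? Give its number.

4

/pam/: syllable 1 coda contains /m/.
This is a violation of constraint 4: "/m/ is not permitted in coda position."
The remaining constraints (1, 2, 3, 5) are satisfied.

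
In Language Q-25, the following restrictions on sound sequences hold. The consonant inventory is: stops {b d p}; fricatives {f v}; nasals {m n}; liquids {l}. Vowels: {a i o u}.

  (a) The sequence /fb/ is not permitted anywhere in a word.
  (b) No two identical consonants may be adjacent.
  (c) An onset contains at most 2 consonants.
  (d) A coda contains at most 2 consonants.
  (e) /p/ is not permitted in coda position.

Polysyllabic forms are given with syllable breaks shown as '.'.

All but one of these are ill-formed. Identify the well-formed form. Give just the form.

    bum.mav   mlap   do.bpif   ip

bum.mav — violates constraint (b): adjacent identical consonants /mm/ → ill-formed
mlap — violates constraint (e): syllable 1 coda contains /p/ → ill-formed
do.bpif — σ1 onset /d/, coda /∅/ ok; σ2 onset /bp/ (2C), coda /f/ ok → well-formed
ip — violates constraint (e): syllable 1 coda contains /p/ → ill-formed

do.bpif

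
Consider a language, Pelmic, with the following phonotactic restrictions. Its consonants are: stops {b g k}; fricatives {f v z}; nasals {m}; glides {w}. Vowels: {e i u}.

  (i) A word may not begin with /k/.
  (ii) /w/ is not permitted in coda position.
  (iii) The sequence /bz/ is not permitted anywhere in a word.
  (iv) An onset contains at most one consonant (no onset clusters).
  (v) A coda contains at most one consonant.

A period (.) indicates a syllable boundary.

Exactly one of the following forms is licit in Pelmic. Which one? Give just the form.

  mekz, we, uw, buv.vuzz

we

mekz — violates constraint (v): syllable 1 coda /kz/ has 2 consonants (> 1) → illicit
we — σ1 onset /w/, coda /∅/ ok → licit
uw — violates constraint (ii): syllable 1 coda contains /w/ → illicit
buv.vuzz — violates constraint (v): syllable 2 coda /zz/ has 2 consonants (> 1) → illicit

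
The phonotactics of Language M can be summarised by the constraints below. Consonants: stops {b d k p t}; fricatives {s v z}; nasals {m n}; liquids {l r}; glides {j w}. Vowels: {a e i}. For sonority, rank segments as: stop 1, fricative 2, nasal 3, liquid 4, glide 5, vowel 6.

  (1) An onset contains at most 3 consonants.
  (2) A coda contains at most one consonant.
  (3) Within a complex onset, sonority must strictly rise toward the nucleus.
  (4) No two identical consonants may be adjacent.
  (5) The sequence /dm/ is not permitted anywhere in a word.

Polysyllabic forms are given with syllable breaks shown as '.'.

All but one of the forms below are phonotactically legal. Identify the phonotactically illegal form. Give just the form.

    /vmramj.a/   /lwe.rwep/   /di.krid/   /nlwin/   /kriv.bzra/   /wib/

/vmramj.a/ — violates constraint 2: syllable 1 coda /mj/ has 2 consonants (> 1) → phonotactically illegal
/lwe.rwep/ — σ1 onset /lw/ (4→5 rises), coda /∅/ ok; σ2 onset /rw/ (4→5 rises), coda /p/ ok → phonotactically legal
/di.krid/ — σ1 onset /d/, coda /∅/ ok; σ2 onset /kr/ (1→4 rises), coda /d/ ok → phonotactically legal
/nlwin/ — σ1 onset /nlw/ (3→4→5 rises), coda /n/ ok → phonotactically legal
/kriv.bzra/ — σ1 onset /kr/ (1→4 rises), coda /v/ ok; σ2 onset /bzr/ (1→2→4 rises), coda /∅/ ok → phonotactically legal
/wib/ — σ1 onset /w/, coda /b/ ok → phonotactically legal

/vmramj.a/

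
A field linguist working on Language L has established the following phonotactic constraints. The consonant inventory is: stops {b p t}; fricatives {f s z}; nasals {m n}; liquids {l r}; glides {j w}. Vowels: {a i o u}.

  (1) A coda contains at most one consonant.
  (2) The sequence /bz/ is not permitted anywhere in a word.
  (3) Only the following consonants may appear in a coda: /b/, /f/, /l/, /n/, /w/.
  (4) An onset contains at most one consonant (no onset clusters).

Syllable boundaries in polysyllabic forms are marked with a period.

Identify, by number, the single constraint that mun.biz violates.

3

mun.biz: syllable 2 coda contains /z/, which is not a licensed coda consonant.
This is a violation of constraint 3: "Only the following consonants may appear in a coda: /b/, /f/, /l/, /n/, /w/."
The remaining constraints (1, 2, 4) are satisfied.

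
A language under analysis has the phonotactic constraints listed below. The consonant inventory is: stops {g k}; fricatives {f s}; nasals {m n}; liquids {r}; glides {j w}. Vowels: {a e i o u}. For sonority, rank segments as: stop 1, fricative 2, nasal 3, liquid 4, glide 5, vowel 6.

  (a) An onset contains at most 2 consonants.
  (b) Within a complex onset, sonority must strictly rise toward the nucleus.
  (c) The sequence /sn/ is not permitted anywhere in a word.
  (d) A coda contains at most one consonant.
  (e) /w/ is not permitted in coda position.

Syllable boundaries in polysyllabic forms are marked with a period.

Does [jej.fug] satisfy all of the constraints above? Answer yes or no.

yes

[jej.fug] — σ1 onset /j/, coda /j/ ok; σ2 onset /f/, coda /g/ ok → permitted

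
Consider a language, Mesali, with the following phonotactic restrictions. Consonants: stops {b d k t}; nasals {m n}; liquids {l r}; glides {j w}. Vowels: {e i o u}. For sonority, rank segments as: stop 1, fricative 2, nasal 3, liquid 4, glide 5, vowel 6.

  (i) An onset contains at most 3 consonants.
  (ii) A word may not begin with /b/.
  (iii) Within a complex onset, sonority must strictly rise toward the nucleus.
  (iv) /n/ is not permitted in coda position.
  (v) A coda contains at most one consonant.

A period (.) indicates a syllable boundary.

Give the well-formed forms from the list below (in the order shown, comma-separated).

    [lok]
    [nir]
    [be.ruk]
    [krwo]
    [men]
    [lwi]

[lok] — σ1 onset /l/, coda /k/ ok → well-formed
[nir] — σ1 onset /n/, coda /r/ ok → well-formed
[be.ruk] — violates constraint (ii): word begins with /b/ → ill-formed
[krwo] — σ1 onset /krw/ (1→4→5 rises), coda /∅/ ok → well-formed
[men] — violates constraint (iv): syllable 1 coda contains /n/ → ill-formed
[lwi] — σ1 onset /lw/ (4→5 rises), coda /∅/ ok → well-formed

[lok], [nir], [krwo], [lwi]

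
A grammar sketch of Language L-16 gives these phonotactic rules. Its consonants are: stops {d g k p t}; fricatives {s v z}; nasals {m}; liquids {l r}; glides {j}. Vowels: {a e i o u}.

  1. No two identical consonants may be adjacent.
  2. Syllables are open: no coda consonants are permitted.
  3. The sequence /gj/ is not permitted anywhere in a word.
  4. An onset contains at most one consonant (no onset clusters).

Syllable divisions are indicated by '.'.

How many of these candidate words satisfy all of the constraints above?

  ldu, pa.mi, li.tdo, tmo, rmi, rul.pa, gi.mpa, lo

2

ldu — violates constraint 4: syllable 1 onset /ld/ has 2 consonants (> 1) → not permitted
pa.mi — σ1 onset /p/, coda /∅/ ok; σ2 onset /m/, coda /∅/ ok → permitted
li.tdo — violates constraint 4: syllable 2 onset /td/ has 2 consonants (> 1) → not permitted
tmo — violates constraint 4: syllable 1 onset /tm/ has 2 consonants (> 1) → not permitted
rmi — violates constraint 4: syllable 1 onset /rm/ has 2 consonants (> 1) → not permitted
rul.pa — violates constraint 2: syllable 1 coda /l/ has 1 consonant (> 0) → not permitted
gi.mpa — violates constraint 4: syllable 2 onset /mp/ has 2 consonants (> 1) → not permitted
lo — σ1 onset /l/, coda /∅/ ok → permitted
Permitted: pa.mi, lo → 2.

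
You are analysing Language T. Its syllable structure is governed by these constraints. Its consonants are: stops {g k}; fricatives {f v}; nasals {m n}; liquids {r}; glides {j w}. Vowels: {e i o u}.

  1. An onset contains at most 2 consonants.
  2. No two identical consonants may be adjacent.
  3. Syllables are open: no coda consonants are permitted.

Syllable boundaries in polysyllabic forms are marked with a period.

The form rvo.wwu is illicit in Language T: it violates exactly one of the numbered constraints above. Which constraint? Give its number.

rvo.wwu: adjacent identical consonants /ww/.
This is a violation of constraint 2: "No two identical consonants may be adjacent."
The remaining constraints (1, 3) are satisfied.

2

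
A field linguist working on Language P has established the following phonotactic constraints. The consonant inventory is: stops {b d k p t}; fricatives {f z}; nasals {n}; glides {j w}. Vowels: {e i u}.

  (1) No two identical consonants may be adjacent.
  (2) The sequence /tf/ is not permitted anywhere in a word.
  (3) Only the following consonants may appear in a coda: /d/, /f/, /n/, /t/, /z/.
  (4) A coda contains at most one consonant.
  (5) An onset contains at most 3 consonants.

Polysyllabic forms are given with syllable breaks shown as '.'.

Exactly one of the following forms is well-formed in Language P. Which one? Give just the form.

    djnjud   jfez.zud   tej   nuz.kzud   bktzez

nuz.kzud

djnjud — violates constraint 5: syllable 1 onset /djnj/ has 4 consonants (> 3) → ill-formed
jfez.zud — violates constraint 1: adjacent identical consonants /zz/ → ill-formed
tej — violates constraint 3: syllable 1 coda contains /j/, which is not a licensed coda consonant → ill-formed
nuz.kzud — σ1 onset /n/, coda /z/ ok; σ2 onset /kz/ (2C), coda /d/ ok → well-formed
bktzez — violates constraint 5: syllable 1 onset /bktz/ has 4 consonants (> 3) → ill-formed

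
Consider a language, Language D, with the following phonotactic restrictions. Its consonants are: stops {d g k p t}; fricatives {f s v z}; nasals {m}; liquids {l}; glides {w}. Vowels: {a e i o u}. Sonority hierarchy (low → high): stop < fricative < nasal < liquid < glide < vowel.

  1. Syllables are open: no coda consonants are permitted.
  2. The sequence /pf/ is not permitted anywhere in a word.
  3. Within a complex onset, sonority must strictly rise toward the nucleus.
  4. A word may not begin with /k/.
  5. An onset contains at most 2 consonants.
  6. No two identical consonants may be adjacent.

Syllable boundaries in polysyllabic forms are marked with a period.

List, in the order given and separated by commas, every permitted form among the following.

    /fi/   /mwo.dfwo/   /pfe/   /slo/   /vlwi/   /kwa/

/fi/ — σ1 onset /f/, coda /∅/ ok → permitted
/mwo.dfwo/ — violates constraint 5: syllable 2 onset /dfw/ has 3 consonants (> 2) → not permitted
/pfe/ — violates constraint 2: contains banned sequence /pf/ → not permitted
/slo/ — σ1 onset /sl/ (2→4 rises), coda /∅/ ok → permitted
/vlwi/ — violates constraint 5: syllable 1 onset /vlw/ has 3 consonants (> 2) → not permitted
/kwa/ — violates constraint 4: word begins with /k/ → not permitted

/fi/, /slo/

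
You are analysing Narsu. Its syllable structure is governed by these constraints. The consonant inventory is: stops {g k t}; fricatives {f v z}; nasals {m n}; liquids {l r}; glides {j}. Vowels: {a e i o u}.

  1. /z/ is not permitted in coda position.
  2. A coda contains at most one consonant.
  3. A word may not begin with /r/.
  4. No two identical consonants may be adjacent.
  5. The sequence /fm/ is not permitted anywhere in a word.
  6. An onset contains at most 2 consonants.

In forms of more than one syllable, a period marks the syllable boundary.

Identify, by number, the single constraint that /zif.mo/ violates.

/zif.mo/: contains banned sequence /fm/.
This is a violation of constraint 5: "The sequence /fm/ is not permitted anywhere in a word."
The remaining constraints (1, 2, 3, 4, 6) are satisfied.

5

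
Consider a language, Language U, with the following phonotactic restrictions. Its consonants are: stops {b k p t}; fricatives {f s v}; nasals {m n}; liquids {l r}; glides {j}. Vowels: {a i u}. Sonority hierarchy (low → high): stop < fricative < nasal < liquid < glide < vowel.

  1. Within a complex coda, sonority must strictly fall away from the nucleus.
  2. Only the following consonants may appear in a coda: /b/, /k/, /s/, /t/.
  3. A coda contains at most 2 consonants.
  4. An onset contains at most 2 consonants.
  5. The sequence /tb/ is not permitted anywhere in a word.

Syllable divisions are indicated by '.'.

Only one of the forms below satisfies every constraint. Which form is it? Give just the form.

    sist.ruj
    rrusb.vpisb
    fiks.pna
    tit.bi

sist.ruj — violates constraint 2: syllable 2 coda contains /j/, which is not a licensed coda consonant → not permitted
rrusb.vpisb — σ1 onset /rr/ (2C), coda /sb/ (2→1 falls) ok; σ2 onset /vp/ (2C), coda /sb/ (2→1 falls) ok → permitted
fiks.pna — violates constraint 1: syllable 1 coda /ks/: /k/ (stop, 1) → /s/ (fricative, 2) does not fall → not permitted
tit.bi — violates constraint 5: contains banned sequence /tb/ → not permitted

rrusb.vpisb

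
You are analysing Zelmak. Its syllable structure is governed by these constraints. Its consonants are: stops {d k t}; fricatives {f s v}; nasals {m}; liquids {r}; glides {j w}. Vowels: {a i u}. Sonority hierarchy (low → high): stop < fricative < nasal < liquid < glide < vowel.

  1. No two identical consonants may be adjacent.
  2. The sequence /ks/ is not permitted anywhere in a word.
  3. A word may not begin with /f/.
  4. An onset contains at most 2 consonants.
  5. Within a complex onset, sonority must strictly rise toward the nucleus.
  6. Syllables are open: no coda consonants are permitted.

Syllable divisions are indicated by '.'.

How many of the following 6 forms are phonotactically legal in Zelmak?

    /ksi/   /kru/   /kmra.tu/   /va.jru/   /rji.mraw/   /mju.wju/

1

/ksi/ — violates constraint 2: contains banned sequence /ks/ → phonotactically illegal
/kru/ — σ1 onset /kr/ (1→4 rises), coda /∅/ ok → phonotactically legal
/kmra.tu/ — violates constraint 4: syllable 1 onset /kmr/ has 3 consonants (> 2) → phonotactically illegal
/va.jru/ — violates constraint 5: syllable 2 onset /jr/: /j/ (glide, 5) → /r/ (liquid, 4) does not rise → phonotactically illegal
/rji.mraw/ — violates constraint 6: syllable 2 coda /w/ has 1 consonant (> 0) → phonotactically illegal
/mju.wju/ — violates constraint 5: syllable 2 onset /wj/: /w/ (glide, 5) → /j/ (glide, 5) does not rise → phonotactically illegal
Phonotactically legal: /kru/ → 1.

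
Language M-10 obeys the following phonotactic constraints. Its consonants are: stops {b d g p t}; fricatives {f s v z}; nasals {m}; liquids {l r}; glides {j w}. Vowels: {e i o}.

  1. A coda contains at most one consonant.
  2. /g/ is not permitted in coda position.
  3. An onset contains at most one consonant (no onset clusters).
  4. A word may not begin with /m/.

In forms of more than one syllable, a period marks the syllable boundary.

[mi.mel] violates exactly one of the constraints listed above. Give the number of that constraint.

4

[mi.mel]: word begins with /m/.
This is a violation of constraint 4: "A word may not begin with /m/."
The remaining constraints (1, 2, 3) are satisfied.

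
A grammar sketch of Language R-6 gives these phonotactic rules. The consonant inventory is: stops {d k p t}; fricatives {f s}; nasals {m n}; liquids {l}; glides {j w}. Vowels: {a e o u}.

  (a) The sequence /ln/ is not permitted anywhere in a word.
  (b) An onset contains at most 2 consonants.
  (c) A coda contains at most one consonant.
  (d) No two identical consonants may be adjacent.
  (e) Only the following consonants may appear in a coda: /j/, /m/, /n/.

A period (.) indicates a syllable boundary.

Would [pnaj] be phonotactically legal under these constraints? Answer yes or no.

yes

[pnaj] — σ1 onset /pn/ (2C), coda /j/ ok → phonotactically legal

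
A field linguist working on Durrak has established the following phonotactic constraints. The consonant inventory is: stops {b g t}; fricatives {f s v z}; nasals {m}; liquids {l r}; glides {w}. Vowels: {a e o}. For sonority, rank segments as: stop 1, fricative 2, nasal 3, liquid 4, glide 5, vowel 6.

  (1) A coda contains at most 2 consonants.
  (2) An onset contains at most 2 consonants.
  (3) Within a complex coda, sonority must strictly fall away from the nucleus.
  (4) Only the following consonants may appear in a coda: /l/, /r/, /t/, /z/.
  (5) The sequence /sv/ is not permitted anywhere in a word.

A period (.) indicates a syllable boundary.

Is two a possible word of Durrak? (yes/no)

yes

two — σ1 onset /tw/ (2C), coda /∅/ ok → licit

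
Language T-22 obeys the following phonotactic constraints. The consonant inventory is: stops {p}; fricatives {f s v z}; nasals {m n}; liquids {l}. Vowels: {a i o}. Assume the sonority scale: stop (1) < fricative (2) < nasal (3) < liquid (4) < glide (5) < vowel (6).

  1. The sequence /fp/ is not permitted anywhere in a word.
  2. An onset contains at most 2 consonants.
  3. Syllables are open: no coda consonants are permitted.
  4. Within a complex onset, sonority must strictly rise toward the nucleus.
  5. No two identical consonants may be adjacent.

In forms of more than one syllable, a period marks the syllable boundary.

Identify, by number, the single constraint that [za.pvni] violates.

2

[za.pvni]: syllable 2 onset /pvn/ has 3 consonants (> 2).
This is a violation of constraint 2: "An onset contains at most 2 consonants."
The remaining constraints (1, 3, 4, 5) are satisfied.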